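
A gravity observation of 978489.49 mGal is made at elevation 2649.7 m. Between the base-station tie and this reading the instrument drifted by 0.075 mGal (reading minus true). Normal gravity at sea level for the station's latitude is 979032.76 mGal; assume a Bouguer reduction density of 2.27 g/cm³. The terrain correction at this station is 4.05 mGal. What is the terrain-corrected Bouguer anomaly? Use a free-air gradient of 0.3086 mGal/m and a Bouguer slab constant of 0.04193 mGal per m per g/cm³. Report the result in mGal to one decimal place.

Drift-corrected reading = 978489.49 − (0.075) = 978489.415 mGal
Free-air correction = 0.3086 × 2649.7 = 817.70 mGal
Free-air anomaly = 978489.415 − 979032.76 + (817.70) = 274.355 mGal
Bouguer slab correction = 0.04193 × 2.27 × 2649.7 = 252.20 mGal
Simple Bouguer anomaly = 274.355 − (252.20) = 22.155 mGal
Complete Bouguer anomaly = 22.155 + 4.05 = 26.205 mGal

26.2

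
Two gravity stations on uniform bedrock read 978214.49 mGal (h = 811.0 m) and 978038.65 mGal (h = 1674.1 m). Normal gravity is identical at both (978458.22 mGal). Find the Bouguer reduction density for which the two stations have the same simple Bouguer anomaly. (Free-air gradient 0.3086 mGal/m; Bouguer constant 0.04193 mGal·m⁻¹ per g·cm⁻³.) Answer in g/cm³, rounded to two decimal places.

Δg_obs = 978038.65 − 978214.49 = -175.84 mGal over Δh = 1674.1 − 811.0 = 863.1 m
Equal Bouguer anomalies ⇒ Δg_obs + (0.3086 − 0.04193ρ)·Δh = 0
0.3086 − 0.04193ρ = −Δg_obs/Δh = 0.20373
ρ = (0.3086 − 0.20373) / 0.04193 = 2.50 g/cm³

2.50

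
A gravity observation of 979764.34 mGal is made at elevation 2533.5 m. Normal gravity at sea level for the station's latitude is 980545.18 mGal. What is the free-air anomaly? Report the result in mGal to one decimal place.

Free-air correction = 0.3086 × 2533.5 = 781.84 mGal
Free-air anomaly = 979764.34 − 980545.18 + (781.84) = 1.00 mGal

1.0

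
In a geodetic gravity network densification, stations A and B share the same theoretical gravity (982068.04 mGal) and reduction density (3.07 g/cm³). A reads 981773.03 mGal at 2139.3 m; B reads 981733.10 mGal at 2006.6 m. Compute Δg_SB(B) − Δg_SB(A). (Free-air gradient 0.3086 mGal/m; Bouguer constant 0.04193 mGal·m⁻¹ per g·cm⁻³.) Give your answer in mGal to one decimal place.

-63.8

Δg_SB(A) = 981773.03 − 982068.04 + 0.3086×2139.3 − 0.04193×3.07×2139.3 = 89.80 mGal
Δg_SB(B) = 981733.10 − 982068.04 + 0.3086×2006.6 − 0.04193×3.07×2006.6 = 26.00 mGal
Difference = 26.00 − (89.80) = -63.80 mGal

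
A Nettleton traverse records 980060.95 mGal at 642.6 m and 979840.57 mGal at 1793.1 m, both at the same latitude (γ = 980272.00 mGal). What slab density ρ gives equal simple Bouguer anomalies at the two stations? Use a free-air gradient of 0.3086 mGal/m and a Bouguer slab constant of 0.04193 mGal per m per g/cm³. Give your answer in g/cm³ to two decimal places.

Δg_obs = 979840.57 − 980060.95 = -220.38 mGal over Δh = 1793.1 − 642.6 = 1150.5 m
Equal Bouguer anomalies ⇒ Δg_obs + (0.3086 − 0.04193ρ)·Δh = 0
0.3086 − 0.04193ρ = −Δg_obs/Δh = 0.19155
ρ = (0.3086 − 0.19155) / 0.04193 = 2.79 g/cm³

2.79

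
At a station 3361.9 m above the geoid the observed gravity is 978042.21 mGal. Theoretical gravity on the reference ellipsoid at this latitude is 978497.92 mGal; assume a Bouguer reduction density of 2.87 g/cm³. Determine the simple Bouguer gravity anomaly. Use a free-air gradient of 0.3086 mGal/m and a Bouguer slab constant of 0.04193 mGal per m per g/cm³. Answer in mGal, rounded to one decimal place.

Free-air correction = 0.3086 × 3361.9 = 1037.48 mGal
Free-air anomaly = 978042.21 − 978497.92 + (1037.48) = 581.77 mGal
Bouguer slab correction = 0.04193 × 2.87 × 3361.9 = 404.57 mGal
Simple Bouguer anomaly = 581.77 − (404.57) = 177.20 mGal

177.2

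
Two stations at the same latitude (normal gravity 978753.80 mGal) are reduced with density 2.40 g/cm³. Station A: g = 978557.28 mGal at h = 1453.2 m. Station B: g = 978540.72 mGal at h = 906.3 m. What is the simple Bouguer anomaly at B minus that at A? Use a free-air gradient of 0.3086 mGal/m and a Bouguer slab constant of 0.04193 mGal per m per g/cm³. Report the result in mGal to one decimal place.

Δg_SB(A) = 978557.28 − 978753.80 + 0.3086×1453.2 − 0.04193×2.40×1453.2 = 105.70 mGal
Δg_SB(B) = 978540.72 − 978753.80 + 0.3086×906.3 − 0.04193×2.40×906.3 = -24.60 mGal
Difference = -24.60 − (105.70) = -130.30 mGal

-130.3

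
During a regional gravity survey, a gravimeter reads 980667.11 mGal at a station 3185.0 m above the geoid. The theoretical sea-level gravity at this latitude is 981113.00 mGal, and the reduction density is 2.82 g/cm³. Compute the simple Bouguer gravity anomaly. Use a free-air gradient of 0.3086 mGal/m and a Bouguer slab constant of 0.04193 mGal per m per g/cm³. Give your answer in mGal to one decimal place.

Free-air correction = 0.3086 × 3185.0 = 982.89 mGal
Free-air anomaly = 980667.11 − 981113.00 + (982.89) = 537.00 mGal
Bouguer slab correction = 0.04193 × 2.82 × 3185.0 = 376.60 mGal
Simple Bouguer anomaly = 537.00 − (376.60) = 160.40 mGal

160.4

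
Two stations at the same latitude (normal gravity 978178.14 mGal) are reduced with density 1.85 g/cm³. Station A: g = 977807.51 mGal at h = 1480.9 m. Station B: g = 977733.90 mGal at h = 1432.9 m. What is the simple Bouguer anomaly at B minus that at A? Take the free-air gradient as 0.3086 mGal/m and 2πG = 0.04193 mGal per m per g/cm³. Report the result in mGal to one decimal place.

Δg_SB(A) = 977807.51 − 978178.14 + 0.3086×1480.9 − 0.04193×1.85×1480.9 = -28.50 mGal
Δg_SB(B) = 977733.90 − 978178.14 + 0.3086×1432.9 − 0.04193×1.85×1432.9 = -113.20 mGal
Difference = -113.20 − (-28.50) = -84.70 mGal

-84.7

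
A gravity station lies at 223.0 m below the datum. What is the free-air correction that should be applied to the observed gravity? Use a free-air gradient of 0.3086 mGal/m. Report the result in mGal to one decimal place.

Free-air correction = 0.3086 × -223.0 = -68.8 mGal

-68.8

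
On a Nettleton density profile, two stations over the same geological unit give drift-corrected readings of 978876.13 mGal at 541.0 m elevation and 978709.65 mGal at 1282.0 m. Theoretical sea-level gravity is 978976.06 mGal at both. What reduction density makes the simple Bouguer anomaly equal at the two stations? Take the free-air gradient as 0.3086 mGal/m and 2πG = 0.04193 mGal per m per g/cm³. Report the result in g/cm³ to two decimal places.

2.00

Δg_obs = 978709.65 − 978876.13 = -166.48 mGal over Δh = 1282.0 − 541.0 = 741.0 m
Equal Bouguer anomalies ⇒ Δg_obs + (0.3086 − 0.04193ρ)·Δh = 0
0.3086 − 0.04193ρ = −Δg_obs/Δh = 0.22467
ρ = (0.3086 − 0.22467) / 0.04193 = 2.00 g/cm³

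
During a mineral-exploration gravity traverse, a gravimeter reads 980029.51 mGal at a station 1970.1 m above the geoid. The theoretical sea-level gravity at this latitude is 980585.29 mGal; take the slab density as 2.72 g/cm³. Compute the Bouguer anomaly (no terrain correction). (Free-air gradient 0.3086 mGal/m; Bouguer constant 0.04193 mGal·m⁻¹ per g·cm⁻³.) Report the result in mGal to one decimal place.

Free-air correction = 0.3086 × 1970.1 = 607.97 mGal
Free-air anomaly = 980029.51 − 980585.29 + (607.97) = 52.19 mGal
Bouguer slab correction = 0.04193 × 2.72 × 1970.1 = 224.69 mGal
Simple Bouguer anomaly = 52.19 − (224.69) = -172.50 mGal

-172.5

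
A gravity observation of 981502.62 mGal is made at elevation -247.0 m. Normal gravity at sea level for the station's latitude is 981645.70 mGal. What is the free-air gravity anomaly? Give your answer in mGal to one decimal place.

Free-air correction = 0.3086 × -247.0 = -76.22 mGal
Free-air anomaly = 981502.62 − 981645.70 + (-76.22) = -219.30 mGal

-219.3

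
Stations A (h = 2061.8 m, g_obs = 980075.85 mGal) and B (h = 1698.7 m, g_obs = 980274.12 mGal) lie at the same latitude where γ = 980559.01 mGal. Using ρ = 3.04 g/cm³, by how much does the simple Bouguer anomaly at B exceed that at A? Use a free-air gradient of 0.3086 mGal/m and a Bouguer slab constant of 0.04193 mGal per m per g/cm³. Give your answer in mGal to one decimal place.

132.5

Δg_SB(A) = 980075.85 − 980559.01 + 0.3086×2061.8 − 0.04193×3.04×2061.8 = -109.70 mGal
Δg_SB(B) = 980274.12 − 980559.01 + 0.3086×1698.7 − 0.04193×3.04×1698.7 = 22.80 mGal
Difference = 22.80 − (-109.70) = 132.50 mGal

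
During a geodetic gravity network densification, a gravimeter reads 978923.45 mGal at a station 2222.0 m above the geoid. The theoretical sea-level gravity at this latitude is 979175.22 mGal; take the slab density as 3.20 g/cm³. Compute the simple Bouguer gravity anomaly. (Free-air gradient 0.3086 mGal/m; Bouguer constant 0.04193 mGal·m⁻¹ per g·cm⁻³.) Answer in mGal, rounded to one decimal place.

Free-air correction = 0.3086 × 2222.0 = 685.71 mGal
Free-air anomaly = 978923.45 − 979175.22 + (685.71) = 433.94 mGal
Bouguer slab correction = 0.04193 × 3.20 × 2222.0 = 298.14 mGal
Simple Bouguer anomaly = 433.94 − (298.14) = 135.80 mGal

135.8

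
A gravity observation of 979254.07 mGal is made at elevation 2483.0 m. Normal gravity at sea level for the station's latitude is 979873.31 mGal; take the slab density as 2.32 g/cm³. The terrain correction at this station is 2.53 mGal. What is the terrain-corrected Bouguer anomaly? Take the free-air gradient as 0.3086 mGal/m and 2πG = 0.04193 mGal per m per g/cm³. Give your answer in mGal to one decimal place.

-92.0

Free-air correction = 0.3086 × 2483.0 = 766.25 mGal
Free-air anomaly = 979254.07 − 979873.31 + (766.25) = 147.01 mGal
Bouguer slab correction = 0.04193 × 2.32 × 2483.0 = 241.54 mGal
Simple Bouguer anomaly = 147.01 − (241.54) = -94.53 mGal
Complete Bouguer anomaly = -94.53 + 2.53 = -92.00 mGal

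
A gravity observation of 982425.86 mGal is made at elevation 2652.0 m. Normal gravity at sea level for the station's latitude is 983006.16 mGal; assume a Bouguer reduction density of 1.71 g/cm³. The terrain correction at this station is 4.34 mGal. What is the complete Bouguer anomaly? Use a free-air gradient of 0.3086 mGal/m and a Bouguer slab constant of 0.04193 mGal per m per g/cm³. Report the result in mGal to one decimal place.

52.3

Free-air correction = 0.3086 × 2652.0 = 818.41 mGal
Free-air anomaly = 982425.86 − 983006.16 + (818.41) = 238.11 mGal
Bouguer slab correction = 0.04193 × 1.71 × 2652.0 = 190.15 mGal
Simple Bouguer anomaly = 238.11 − (190.15) = 47.96 mGal
Complete Bouguer anomaly = 47.96 + 4.34 = 52.30 mGal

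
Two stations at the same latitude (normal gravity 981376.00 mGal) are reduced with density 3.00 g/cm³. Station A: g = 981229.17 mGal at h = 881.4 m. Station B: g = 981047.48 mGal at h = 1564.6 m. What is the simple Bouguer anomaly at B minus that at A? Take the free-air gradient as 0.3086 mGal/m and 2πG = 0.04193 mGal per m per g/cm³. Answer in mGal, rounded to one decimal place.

Δg_SB(A) = 981229.17 − 981376.00 + 0.3086×881.4 − 0.04193×3.00×881.4 = 14.30 mGal
Δg_SB(B) = 981047.48 − 981376.00 + 0.3086×1564.6 − 0.04193×3.00×1564.6 = -42.50 mGal
Difference = -42.50 − (14.30) = -56.80 mGal

-56.8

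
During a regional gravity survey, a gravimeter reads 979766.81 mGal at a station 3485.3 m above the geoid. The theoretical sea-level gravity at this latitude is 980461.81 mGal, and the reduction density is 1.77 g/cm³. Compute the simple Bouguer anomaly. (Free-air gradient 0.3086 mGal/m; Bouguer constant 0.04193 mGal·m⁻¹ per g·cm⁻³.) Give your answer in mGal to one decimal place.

121.9

Free-air correction = 0.3086 × 3485.3 = 1075.56 mGal
Free-air anomaly = 979766.81 − 980461.81 + (1075.56) = 380.56 mGal
Bouguer slab correction = 0.04193 × 1.77 × 3485.3 = 258.67 mGal
Simple Bouguer anomaly = 380.56 − (258.67) = 121.89 mGal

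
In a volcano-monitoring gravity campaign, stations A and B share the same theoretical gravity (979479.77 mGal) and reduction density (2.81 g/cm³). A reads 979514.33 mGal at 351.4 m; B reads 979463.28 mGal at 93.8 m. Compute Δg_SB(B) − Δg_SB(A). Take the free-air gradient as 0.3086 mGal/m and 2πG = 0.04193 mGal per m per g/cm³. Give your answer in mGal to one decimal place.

Δg_SB(A) = 979514.33 − 979479.77 + 0.3086×351.4 − 0.04193×2.81×351.4 = 101.60 mGal
Δg_SB(B) = 979463.28 − 979479.77 + 0.3086×93.8 − 0.04193×2.81×93.8 = 1.40 mGal
Difference = 1.40 − (101.60) = -100.20 mGal

-100.2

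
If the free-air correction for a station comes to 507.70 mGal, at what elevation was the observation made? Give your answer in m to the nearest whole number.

h = 507.70 / 0.3086 = 1645.17 m

1645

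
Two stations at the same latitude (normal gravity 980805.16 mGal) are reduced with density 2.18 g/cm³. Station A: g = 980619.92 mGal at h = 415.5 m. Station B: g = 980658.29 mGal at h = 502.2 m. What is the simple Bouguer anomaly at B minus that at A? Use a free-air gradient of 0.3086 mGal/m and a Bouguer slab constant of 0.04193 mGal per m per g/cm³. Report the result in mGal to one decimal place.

57.2

Δg_SB(A) = 980619.92 − 980805.16 + 0.3086×415.5 − 0.04193×2.18×415.5 = -95.00 mGal
Δg_SB(B) = 980658.29 − 980805.16 + 0.3086×502.2 − 0.04193×2.18×502.2 = -37.80 mGal
Difference = -37.80 − (-95.00) = 57.20 mGal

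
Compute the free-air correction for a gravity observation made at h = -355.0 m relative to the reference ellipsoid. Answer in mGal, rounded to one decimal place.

-109.6

Free-air correction = 0.3086 × -355.0 = -109.6 mGal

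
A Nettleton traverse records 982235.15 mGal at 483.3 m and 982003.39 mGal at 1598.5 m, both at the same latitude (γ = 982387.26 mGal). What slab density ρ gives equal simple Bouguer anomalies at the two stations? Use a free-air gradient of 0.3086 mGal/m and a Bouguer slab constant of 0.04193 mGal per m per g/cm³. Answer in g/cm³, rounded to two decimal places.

Δg_obs = 982003.39 − 982235.15 = -231.76 mGal over Δh = 1598.5 − 483.3 = 1115.2 m
Equal Bouguer anomalies ⇒ Δg_obs + (0.3086 − 0.04193ρ)·Δh = 0
0.3086 − 0.04193ρ = −Δg_obs/Δh = 0.20782
ρ = (0.3086 − 0.20782) / 0.04193 = 2.40 g/cm³

2.40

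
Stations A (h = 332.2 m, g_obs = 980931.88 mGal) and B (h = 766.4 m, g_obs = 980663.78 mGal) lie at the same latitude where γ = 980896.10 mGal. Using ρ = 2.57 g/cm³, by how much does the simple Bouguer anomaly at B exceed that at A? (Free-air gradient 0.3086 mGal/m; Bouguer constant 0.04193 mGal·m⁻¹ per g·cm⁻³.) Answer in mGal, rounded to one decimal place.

-180.9

Δg_SB(A) = 980931.88 − 980896.10 + 0.3086×332.2 − 0.04193×2.57×332.2 = 102.50 mGal
Δg_SB(B) = 980663.78 − 980896.10 + 0.3086×766.4 − 0.04193×2.57×766.4 = -78.40 mGal
Difference = -78.40 − (102.50) = -180.90 mGal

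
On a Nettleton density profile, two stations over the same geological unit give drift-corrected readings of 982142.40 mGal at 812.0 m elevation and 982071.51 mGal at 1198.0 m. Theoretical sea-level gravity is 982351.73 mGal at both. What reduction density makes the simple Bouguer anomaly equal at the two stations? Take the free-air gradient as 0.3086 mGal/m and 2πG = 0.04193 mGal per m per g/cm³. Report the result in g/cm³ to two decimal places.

Δg_obs = 982071.51 − 982142.40 = -70.89 mGal over Δh = 1198.0 − 812.0 = 386.0 m
Equal Bouguer anomalies ⇒ Δg_obs + (0.3086 − 0.04193ρ)·Δh = 0
0.3086 − 0.04193ρ = −Δg_obs/Δh = 0.18365
ρ = (0.3086 − 0.18365) / 0.04193 = 2.98 g/cm³

2.98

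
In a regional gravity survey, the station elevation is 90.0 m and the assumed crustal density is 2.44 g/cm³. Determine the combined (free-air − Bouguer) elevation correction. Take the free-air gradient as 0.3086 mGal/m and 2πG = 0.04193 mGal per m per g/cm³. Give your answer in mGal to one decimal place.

18.6

Combined gradient = 0.3086 − 0.04193 × 2.44 = 0.2062908 mGal/m
Combined elevation correction = 0.2062908 × 90.0 = 18.6 mGal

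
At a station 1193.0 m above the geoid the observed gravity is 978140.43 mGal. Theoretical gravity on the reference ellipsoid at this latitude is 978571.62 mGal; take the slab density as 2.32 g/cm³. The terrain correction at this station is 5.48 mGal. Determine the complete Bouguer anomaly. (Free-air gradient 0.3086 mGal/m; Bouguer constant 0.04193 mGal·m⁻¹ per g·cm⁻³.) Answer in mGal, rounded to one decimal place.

Free-air correction = 0.3086 × 1193.0 = 368.16 mGal
Free-air anomaly = 978140.43 − 978571.62 + (368.16) = -63.03 mGal
Bouguer slab correction = 0.04193 × 2.32 × 1193.0 = 116.05 mGal
Simple Bouguer anomaly = -63.03 − (116.05) = -179.08 mGal
Complete Bouguer anomaly = -179.08 + 5.48 = -173.60 mGal

-173.6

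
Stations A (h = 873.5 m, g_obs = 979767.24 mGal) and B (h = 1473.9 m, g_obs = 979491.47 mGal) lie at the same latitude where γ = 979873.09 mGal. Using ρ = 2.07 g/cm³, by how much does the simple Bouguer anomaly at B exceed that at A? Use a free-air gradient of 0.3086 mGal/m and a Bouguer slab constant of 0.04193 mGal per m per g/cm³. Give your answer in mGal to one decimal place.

Δg_SB(A) = 979767.24 − 979873.09 + 0.3086×873.5 − 0.04193×2.07×873.5 = 87.90 mGal
Δg_SB(B) = 979491.47 − 979873.09 + 0.3086×1473.9 − 0.04193×2.07×1473.9 = -54.70 mGal
Difference = -54.70 − (87.90) = -142.60 mGal

-142.6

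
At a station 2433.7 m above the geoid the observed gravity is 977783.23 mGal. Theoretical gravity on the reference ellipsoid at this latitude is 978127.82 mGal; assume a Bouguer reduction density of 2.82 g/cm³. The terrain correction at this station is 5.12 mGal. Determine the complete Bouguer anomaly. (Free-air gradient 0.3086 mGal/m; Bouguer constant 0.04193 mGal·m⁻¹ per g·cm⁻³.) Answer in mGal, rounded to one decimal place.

123.8

Free-air correction = 0.3086 × 2433.7 = 751.04 mGal
Free-air anomaly = 977783.23 − 978127.82 + (751.04) = 406.45 mGal
Bouguer slab correction = 0.04193 × 2.82 × 2433.7 = 287.77 mGal
Simple Bouguer anomaly = 406.45 − (287.77) = 118.68 mGal
Complete Bouguer anomaly = 118.68 + 5.12 = 123.80 mGal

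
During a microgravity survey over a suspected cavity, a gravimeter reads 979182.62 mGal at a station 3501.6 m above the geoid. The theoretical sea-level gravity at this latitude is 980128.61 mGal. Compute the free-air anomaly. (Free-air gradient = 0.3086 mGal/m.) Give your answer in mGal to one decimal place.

134.6

Free-air correction = 0.3086 × 3501.6 = 1080.59 mGal
Free-air anomaly = 979182.62 − 980128.61 + (1080.59) = 134.60 mGal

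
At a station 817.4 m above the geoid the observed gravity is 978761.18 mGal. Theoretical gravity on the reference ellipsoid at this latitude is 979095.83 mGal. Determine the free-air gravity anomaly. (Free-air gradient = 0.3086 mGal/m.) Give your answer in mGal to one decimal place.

-82.4

Free-air correction = 0.3086 × 817.4 = 252.25 mGal
Free-air anomaly = 978761.18 − 979095.83 + (252.25) = -82.40 mGal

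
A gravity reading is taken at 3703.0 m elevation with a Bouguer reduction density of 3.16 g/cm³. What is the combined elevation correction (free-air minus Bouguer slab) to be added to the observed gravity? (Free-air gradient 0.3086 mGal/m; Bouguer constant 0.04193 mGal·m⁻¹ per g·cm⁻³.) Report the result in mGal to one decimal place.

652.1

Combined gradient = 0.3086 − 0.04193 × 3.16 = 0.1761012 mGal/m
Combined elevation correction = 0.1761012 × 3703.0 = 652.1 mGal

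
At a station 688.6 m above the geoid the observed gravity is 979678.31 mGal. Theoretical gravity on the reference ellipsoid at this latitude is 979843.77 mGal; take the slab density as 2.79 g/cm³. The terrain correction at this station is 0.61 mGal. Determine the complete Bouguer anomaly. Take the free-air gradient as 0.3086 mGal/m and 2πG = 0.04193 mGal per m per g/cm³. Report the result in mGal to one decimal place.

Free-air correction = 0.3086 × 688.6 = 212.50 mGal
Free-air anomaly = 979678.31 − 979843.77 + (212.50) = 47.04 mGal
Bouguer slab correction = 0.04193 × 2.79 × 688.6 = 80.56 mGal
Simple Bouguer anomaly = 47.04 − (80.56) = -33.52 mGal
Complete Bouguer anomaly = -33.52 + 0.61 = -32.91 mGal

-32.9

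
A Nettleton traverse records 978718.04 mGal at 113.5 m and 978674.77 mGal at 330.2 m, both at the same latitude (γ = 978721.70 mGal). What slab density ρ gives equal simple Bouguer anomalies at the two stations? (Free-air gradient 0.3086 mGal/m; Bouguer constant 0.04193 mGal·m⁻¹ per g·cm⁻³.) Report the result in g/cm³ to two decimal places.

2.60

Δg_obs = 978674.77 − 978718.04 = -43.27 mGal over Δh = 330.2 − 113.5 = 216.7 m
Equal Bouguer anomalies ⇒ Δg_obs + (0.3086 − 0.04193ρ)·Δh = 0
0.3086 − 0.04193ρ = −Δg_obs/Δh = 0.19968
ρ = (0.3086 − 0.19968) / 0.04193 = 2.60 g/cm³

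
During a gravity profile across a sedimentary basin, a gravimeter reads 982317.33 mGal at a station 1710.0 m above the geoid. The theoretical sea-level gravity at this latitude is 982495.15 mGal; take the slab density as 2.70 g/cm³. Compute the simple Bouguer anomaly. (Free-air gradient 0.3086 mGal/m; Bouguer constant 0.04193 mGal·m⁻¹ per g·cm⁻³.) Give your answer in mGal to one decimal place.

Free-air correction = 0.3086 × 1710.0 = 527.71 mGal
Free-air anomaly = 982317.33 − 982495.15 + (527.71) = 349.89 mGal
Bouguer slab correction = 0.04193 × 2.70 × 1710.0 = 193.59 mGal
Simple Bouguer anomaly = 349.89 − (193.59) = 156.30 mGal

156.3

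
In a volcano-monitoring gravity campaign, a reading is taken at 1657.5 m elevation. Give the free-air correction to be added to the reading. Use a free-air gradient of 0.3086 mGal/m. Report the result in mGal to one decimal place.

511.5

Free-air correction = 0.3086 × 1657.5 = 511.5 mGal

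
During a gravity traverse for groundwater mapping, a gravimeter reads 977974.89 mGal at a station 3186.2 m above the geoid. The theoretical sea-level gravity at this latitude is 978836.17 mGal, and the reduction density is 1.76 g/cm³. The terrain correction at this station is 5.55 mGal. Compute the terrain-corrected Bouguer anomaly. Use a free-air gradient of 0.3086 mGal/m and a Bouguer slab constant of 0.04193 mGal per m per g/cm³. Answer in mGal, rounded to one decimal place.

Free-air correction = 0.3086 × 3186.2 = 983.26 mGal
Free-air anomaly = 977974.89 − 978836.17 + (983.26) = 121.98 mGal
Bouguer slab correction = 0.04193 × 1.76 × 3186.2 = 235.13 mGal
Simple Bouguer anomaly = 121.98 − (235.13) = -113.15 mGal
Complete Bouguer anomaly = -113.15 + 5.55 = -107.60 mGal

-107.6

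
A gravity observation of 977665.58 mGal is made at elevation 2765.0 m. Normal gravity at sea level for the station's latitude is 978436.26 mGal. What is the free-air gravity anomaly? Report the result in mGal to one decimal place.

82.6

Free-air correction = 0.3086 × 2765.0 = 853.28 mGal
Free-air anomaly = 977665.58 − 978436.26 + (853.28) = 82.60 mGal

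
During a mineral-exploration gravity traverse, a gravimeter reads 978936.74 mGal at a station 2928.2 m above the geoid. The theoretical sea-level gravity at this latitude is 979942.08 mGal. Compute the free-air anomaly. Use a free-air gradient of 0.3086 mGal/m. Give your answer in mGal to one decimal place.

Free-air correction = 0.3086 × 2928.2 = 903.64 mGal
Free-air anomaly = 978936.74 − 979942.08 + (903.64) = -101.70 mGal

-101.7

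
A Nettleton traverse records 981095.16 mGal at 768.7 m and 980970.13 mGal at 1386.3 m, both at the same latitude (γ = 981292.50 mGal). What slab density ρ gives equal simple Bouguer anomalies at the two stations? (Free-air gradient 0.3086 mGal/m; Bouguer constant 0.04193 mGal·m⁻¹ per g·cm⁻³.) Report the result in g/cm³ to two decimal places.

2.53

Δg_obs = 980970.13 − 981095.16 = -125.03 mGal over Δh = 1386.3 − 768.7 = 617.6 m
Equal Bouguer anomalies ⇒ Δg_obs + (0.3086 − 0.04193ρ)·Δh = 0
0.3086 − 0.04193ρ = −Δg_obs/Δh = 0.20244
ρ = (0.3086 − 0.20244) / 0.04193 = 2.53 g/cm³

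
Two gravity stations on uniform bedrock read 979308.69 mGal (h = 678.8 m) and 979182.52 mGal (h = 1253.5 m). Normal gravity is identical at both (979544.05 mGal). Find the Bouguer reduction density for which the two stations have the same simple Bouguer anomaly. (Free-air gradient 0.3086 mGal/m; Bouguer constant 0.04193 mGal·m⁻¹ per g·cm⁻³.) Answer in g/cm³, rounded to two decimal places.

Δg_obs = 979182.52 − 979308.69 = -126.17 mGal over Δh = 1253.5 − 678.8 = 574.7 m
Equal Bouguer anomalies ⇒ Δg_obs + (0.3086 − 0.04193ρ)·Δh = 0
0.3086 − 0.04193ρ = −Δg_obs/Δh = 0.21954
ρ = (0.3086 − 0.21954) / 0.04193 = 2.12 g/cm³

2.12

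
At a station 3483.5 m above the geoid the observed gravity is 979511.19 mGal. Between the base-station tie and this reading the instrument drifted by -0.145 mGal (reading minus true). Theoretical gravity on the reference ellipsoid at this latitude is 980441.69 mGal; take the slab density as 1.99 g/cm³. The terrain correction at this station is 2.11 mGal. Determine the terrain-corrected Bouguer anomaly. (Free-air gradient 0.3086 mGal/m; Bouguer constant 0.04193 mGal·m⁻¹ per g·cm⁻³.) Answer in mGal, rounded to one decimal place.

Drift-corrected reading = 979511.19 − (-0.145) = 979511.335 mGal
Free-air correction = 0.3086 × 3483.5 = 1075.01 mGal
Free-air anomaly = 979511.335 − 980441.69 + (1075.01) = 144.655 mGal
Bouguer slab correction = 0.04193 × 1.99 × 3483.5 = 290.67 mGal
Simple Bouguer anomaly = 144.655 − (290.67) = -146.015 mGal
Complete Bouguer anomaly = -146.015 + 2.11 = -143.905 mGal

-143.9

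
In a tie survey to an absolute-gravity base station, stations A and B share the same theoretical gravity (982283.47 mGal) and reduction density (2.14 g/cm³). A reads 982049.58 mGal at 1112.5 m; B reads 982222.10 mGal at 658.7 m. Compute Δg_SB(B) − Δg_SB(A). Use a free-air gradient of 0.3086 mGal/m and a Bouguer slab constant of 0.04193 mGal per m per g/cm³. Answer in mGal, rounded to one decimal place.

Δg_SB(A) = 982049.58 − 982283.47 + 0.3086×1112.5 − 0.04193×2.14×1112.5 = 9.60 mGal
Δg_SB(B) = 982222.10 − 982283.47 + 0.3086×658.7 − 0.04193×2.14×658.7 = 82.80 mGal
Difference = 82.80 − (9.60) = 73.20 mGal

73.2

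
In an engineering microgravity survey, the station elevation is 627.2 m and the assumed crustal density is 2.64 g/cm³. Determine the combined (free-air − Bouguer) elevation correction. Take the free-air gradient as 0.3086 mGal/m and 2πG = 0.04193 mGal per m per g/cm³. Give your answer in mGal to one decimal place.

Combined gradient = 0.3086 − 0.04193 × 2.64 = 0.1979048 mGal/m
Combined elevation correction = 0.1979048 × 627.2 = 124.1 mGal

124.1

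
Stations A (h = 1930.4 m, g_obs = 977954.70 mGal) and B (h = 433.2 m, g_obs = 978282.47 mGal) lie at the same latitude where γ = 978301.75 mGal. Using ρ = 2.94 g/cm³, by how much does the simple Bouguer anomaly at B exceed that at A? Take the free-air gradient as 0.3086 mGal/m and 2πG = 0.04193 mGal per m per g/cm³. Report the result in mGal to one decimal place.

50.3

Δg_SB(A) = 977954.70 − 978301.75 + 0.3086×1930.4 − 0.04193×2.94×1930.4 = 10.70 mGal
Δg_SB(B) = 978282.47 − 978301.75 + 0.3086×433.2 − 0.04193×2.94×433.2 = 61.00 mGal
Difference = 61.00 − (10.70) = 50.30 mGal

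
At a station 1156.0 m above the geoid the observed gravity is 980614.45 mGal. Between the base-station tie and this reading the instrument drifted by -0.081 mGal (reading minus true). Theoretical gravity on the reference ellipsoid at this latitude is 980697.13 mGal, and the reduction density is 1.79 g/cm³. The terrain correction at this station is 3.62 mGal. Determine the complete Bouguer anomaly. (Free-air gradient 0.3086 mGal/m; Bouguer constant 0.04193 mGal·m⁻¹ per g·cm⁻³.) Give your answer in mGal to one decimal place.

191.0

Drift-corrected reading = 980614.45 − (-0.081) = 980614.531 mGal
Free-air correction = 0.3086 × 1156.0 = 356.74 mGal
Free-air anomaly = 980614.531 − 980697.13 + (356.74) = 274.141 mGal
Bouguer slab correction = 0.04193 × 1.79 × 1156.0 = 86.76 mGal
Simple Bouguer anomaly = 274.141 − (86.76) = 187.381 mGal
Complete Bouguer anomaly = 187.381 + 3.62 = 191.001 mGal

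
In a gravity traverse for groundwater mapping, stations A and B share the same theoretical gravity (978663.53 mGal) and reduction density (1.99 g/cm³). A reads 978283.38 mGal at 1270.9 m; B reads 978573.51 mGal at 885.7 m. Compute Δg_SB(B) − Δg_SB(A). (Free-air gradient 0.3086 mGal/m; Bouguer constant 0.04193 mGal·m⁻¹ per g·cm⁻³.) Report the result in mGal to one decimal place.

203.4

Δg_SB(A) = 978283.38 − 978663.53 + 0.3086×1270.9 − 0.04193×1.99×1270.9 = -94.00 mGal
Δg_SB(B) = 978573.51 − 978663.53 + 0.3086×885.7 − 0.04193×1.99×885.7 = 109.40 mGal
Difference = 109.40 − (-94.00) = 203.40 mGal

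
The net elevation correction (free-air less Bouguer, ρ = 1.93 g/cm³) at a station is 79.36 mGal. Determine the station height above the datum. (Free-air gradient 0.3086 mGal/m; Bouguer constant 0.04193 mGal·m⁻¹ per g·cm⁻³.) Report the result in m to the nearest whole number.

Combined gradient = 0.3086 − 0.04193 × 1.93 = 0.2276751 mGal/m
h = 79.36 / 0.2276751 = 348.57 m

349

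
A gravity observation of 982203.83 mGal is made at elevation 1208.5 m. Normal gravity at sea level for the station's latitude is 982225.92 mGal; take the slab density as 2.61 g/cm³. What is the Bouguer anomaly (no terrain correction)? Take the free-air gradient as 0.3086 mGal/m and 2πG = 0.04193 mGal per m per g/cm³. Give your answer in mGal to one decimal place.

218.6

Free-air correction = 0.3086 × 1208.5 = 372.94 mGal
Free-air anomaly = 982203.83 − 982225.92 + (372.94) = 350.85 mGal
Bouguer slab correction = 0.04193 × 2.61 × 1208.5 = 132.25 mGal
Simple Bouguer anomaly = 350.85 − (132.25) = 218.60 mGal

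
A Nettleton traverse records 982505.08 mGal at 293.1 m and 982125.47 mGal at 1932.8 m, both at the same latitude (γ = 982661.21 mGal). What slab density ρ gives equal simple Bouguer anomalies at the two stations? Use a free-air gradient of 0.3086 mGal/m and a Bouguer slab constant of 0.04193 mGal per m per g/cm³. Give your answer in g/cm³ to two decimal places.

Δg_obs = 982125.47 − 982505.08 = -379.61 mGal over Δh = 1932.8 − 293.1 = 1639.7 m
Equal Bouguer anomalies ⇒ Δg_obs + (0.3086 − 0.04193ρ)·Δh = 0
0.3086 − 0.04193ρ = −Δg_obs/Δh = 0.23151
ρ = (0.3086 − 0.23151) / 0.04193 = 1.84 g/cm³

1.84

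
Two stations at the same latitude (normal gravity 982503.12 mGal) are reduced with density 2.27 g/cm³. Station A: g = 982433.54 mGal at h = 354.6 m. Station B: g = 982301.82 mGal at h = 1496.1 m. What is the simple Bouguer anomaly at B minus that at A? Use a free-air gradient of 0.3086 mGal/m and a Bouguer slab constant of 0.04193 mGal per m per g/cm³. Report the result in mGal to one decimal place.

Δg_SB(A) = 982433.54 − 982503.12 + 0.3086×354.6 − 0.04193×2.27×354.6 = 6.10 mGal
Δg_SB(B) = 982301.82 − 982503.12 + 0.3086×1496.1 − 0.04193×2.27×1496.1 = 118.00 mGal
Difference = 118.00 − (6.10) = 111.90 mGal

111.9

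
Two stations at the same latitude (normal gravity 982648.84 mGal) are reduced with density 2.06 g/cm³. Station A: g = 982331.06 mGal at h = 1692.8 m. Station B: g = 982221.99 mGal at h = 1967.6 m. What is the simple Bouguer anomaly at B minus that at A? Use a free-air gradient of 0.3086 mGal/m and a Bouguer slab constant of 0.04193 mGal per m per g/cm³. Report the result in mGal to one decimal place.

-48.0

Δg_SB(A) = 982331.06 − 982648.84 + 0.3086×1692.8 − 0.04193×2.06×1692.8 = 58.40 mGal
Δg_SB(B) = 982221.99 − 982648.84 + 0.3086×1967.6 − 0.04193×2.06×1967.6 = 10.40 mGal
Difference = 10.40 − (58.40) = -48.00 mGal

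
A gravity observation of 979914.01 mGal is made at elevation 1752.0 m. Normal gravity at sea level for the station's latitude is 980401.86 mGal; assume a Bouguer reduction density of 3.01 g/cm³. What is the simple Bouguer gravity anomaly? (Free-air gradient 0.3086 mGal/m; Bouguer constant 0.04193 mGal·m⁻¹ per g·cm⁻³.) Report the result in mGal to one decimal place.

-168.3

Free-air correction = 0.3086 × 1752.0 = 540.67 mGal
Free-air anomaly = 979914.01 − 980401.86 + (540.67) = 52.82 mGal
Bouguer slab correction = 0.04193 × 3.01 × 1752.0 = 221.12 mGal
Simple Bouguer anomaly = 52.82 − (221.12) = -168.30 mGal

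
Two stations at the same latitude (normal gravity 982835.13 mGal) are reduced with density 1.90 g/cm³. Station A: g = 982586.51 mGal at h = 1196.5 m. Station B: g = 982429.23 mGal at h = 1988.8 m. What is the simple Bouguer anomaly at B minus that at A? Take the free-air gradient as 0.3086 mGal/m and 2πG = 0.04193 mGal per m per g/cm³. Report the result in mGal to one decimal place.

Δg_SB(A) = 982586.51 − 982835.13 + 0.3086×1196.5 − 0.04193×1.90×1196.5 = 25.30 mGal
Δg_SB(B) = 982429.23 − 982835.13 + 0.3086×1988.8 − 0.04193×1.90×1988.8 = 49.40 mGal
Difference = 49.40 − (25.30) = 24.10 mGal

24.1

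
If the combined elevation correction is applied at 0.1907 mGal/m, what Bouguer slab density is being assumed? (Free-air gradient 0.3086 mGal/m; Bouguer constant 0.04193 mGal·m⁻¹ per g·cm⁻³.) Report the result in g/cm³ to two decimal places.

2.81

0.1907 = 0.3086 − 0.04193 × ρ
ρ = (0.3086 − 0.1907) / 0.04193 = 2.81 g/cm³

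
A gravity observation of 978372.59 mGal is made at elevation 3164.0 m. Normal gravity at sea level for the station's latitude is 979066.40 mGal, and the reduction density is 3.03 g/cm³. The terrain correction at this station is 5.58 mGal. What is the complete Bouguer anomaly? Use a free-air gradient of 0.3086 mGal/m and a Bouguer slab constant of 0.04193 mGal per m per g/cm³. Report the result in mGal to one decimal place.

-113.8

Free-air correction = 0.3086 × 3164.0 = 976.41 mGal
Free-air anomaly = 978372.59 − 979066.40 + (976.41) = 282.60 mGal
Bouguer slab correction = 0.04193 × 3.03 × 3164.0 = 401.98 mGal
Simple Bouguer anomaly = 282.60 − (401.98) = -119.38 mGal
Complete Bouguer anomaly = -119.38 + 5.58 = -113.80 mGal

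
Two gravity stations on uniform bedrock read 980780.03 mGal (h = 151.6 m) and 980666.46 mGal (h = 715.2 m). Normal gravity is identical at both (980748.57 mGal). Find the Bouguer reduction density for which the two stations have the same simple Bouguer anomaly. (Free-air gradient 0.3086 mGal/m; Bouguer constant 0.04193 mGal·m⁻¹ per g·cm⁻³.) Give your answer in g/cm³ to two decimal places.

Δg_obs = 980666.46 − 980780.03 = -113.57 mGal over Δh = 715.2 − 151.6 = 563.6 m
Equal Bouguer anomalies ⇒ Δg_obs + (0.3086 − 0.04193ρ)·Δh = 0
0.3086 − 0.04193ρ = −Δg_obs/Δh = 0.20151
ρ = (0.3086 − 0.20151) / 0.04193 = 2.55 g/cm³

2.55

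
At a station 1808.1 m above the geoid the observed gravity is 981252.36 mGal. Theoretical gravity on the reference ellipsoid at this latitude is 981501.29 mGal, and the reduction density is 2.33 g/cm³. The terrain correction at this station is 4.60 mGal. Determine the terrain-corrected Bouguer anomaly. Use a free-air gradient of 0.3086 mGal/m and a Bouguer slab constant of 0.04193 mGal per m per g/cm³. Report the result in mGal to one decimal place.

137.0

Free-air correction = 0.3086 × 1808.1 = 557.98 mGal
Free-air anomaly = 981252.36 − 981501.29 + (557.98) = 309.05 mGal
Bouguer slab correction = 0.04193 × 2.33 × 1808.1 = 176.65 mGal
Simple Bouguer anomaly = 309.05 − (176.65) = 132.40 mGal
Complete Bouguer anomaly = 132.40 + 4.60 = 137.00 mGal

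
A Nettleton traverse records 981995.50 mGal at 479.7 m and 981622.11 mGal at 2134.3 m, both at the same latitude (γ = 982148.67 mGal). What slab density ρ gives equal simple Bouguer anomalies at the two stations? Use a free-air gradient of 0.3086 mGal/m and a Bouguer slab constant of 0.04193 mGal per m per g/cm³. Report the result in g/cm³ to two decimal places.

1.98

Δg_obs = 981622.11 − 981995.50 = -373.39 mGal over Δh = 2134.3 − 479.7 = 1654.6 m
Equal Bouguer anomalies ⇒ Δg_obs + (0.3086 − 0.04193ρ)·Δh = 0
0.3086 − 0.04193ρ = −Δg_obs/Δh = 0.22567
ρ = (0.3086 − 0.22567) / 0.04193 = 1.98 g/cm³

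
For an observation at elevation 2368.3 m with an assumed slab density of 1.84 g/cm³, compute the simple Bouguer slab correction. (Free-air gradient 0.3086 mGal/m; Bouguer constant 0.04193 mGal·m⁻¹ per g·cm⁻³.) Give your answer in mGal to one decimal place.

182.7

Bouguer slab correction = 0.04193 × 1.84 × 2368.3 = 182.7 mGal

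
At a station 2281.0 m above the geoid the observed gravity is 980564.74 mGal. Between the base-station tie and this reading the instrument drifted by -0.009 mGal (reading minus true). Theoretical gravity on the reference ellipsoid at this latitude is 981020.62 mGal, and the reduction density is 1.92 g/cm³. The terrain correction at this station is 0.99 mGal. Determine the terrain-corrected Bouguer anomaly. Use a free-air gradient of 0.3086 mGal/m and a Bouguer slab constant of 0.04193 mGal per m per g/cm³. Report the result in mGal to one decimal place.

Drift-corrected reading = 980564.74 − (-0.009) = 980564.749 mGal
Free-air correction = 0.3086 × 2281.0 = 703.92 mGal
Free-air anomaly = 980564.749 − 981020.62 + (703.92) = 248.049 mGal
Bouguer slab correction = 0.04193 × 1.92 × 2281.0 = 183.63 mGal
Simple Bouguer anomaly = 248.049 − (183.63) = 64.419 mGal
Complete Bouguer anomaly = 64.419 + 0.99 = 65.409 mGal

65.4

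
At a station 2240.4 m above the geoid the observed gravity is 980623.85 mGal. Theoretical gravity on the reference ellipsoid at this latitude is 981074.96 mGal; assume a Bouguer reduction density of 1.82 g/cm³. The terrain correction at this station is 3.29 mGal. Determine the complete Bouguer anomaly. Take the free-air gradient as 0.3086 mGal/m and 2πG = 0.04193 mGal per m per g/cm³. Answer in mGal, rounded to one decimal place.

72.6

Free-air correction = 0.3086 × 2240.4 = 691.39 mGal
Free-air anomaly = 980623.85 − 981074.96 + (691.39) = 240.28 mGal
Bouguer slab correction = 0.04193 × 1.82 × 2240.4 = 170.97 mGal
Simple Bouguer anomaly = 240.28 − (170.97) = 69.31 mGal
Complete Bouguer anomaly = 69.31 + 3.29 = 72.60 mGal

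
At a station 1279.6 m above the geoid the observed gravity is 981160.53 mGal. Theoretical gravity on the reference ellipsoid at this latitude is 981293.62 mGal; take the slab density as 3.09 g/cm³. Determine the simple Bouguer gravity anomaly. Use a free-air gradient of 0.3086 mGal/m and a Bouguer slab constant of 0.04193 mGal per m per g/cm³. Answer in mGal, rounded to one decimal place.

96.0

Free-air correction = 0.3086 × 1279.6 = 394.88 mGal
Free-air anomaly = 981160.53 − 981293.62 + (394.88) = 261.79 mGal
Bouguer slab correction = 0.04193 × 3.09 × 1279.6 = 165.79 mGal
Simple Bouguer anomaly = 261.79 − (165.79) = 96.00 mGal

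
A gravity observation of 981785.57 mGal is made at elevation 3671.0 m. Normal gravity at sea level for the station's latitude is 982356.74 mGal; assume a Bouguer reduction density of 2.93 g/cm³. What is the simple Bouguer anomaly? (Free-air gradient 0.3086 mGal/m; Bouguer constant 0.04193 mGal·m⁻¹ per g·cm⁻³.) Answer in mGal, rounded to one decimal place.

Free-air correction = 0.3086 × 3671.0 = 1132.87 mGal
Free-air anomaly = 981785.57 − 982356.74 + (1132.87) = 561.70 mGal
Bouguer slab correction = 0.04193 × 2.93 × 3671.0 = 451.00 mGal
Simple Bouguer anomaly = 561.70 − (451.00) = 110.70 mGal

110.7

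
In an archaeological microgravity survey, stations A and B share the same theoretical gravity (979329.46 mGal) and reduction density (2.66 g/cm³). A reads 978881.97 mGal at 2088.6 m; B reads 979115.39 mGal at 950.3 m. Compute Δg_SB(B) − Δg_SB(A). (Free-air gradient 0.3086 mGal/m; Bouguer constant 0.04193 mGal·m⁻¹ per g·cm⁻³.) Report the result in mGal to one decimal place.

Δg_SB(A) = 978881.97 − 979329.46 + 0.3086×2088.6 − 0.04193×2.66×2088.6 = -35.90 mGal
Δg_SB(B) = 979115.39 − 979329.46 + 0.3086×950.3 − 0.04193×2.66×950.3 = -26.80 mGal
Difference = -26.80 − (-35.90) = 9.10 mGal

9.1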